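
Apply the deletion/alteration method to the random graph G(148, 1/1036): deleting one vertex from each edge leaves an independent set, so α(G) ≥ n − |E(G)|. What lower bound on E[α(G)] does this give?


E[|E(G)|] = C(148, 2)·p = 10878 · (1/1036) = 21/2.
E[α(G)] ≥ n − E[|E(G)|] = 148 − 21/2 = 275/2.
Numerically: ≈ 137.500.
(This is only a lower bound; the true E[α(G)] may be larger.)

E[α(G)] ≥ 275/2 ≈ 137.500.


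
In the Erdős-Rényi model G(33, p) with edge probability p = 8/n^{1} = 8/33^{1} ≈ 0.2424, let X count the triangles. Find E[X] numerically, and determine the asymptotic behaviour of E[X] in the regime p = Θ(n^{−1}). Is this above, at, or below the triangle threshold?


Number of potential triangles: C(33, 3) = 5456.
Each occurs with probability p³ ≈ (0.2424)³ ≈ 1.424715e-02.
By linearity: E[X] = C(33, 3)·p³ ≈ 5456 · 1.424715e-02 ≈ 77.7325.
Here α = 1, so p = 8/n is exactly at the triangle threshold p ~ 1/n. Asymptotically E[X] → c³/6 = 8³/6 = 256/3 ≈ 85.3333, a bounded constant. In this regime the triangle count is asymptotically Poisson(c³/6).

E[X] ≈ 77.7325; in regime p = Θ(1/n^{1}) E[X] stays bounded (at the triangle threshold p ~ 1/n).


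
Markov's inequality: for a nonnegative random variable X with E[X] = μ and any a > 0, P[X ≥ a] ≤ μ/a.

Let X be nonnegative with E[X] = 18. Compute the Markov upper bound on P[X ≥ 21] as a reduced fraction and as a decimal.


μ = E[X] = 18, a = 21.
Markov: P[X ≥ 21] ≤ μ/a = (18)/21 = 6/7.
Numerically: ≈ 0.85714.
(Since a = 21 > μ = 18.00000, the bound 6/7 is < 1 and informative.)

P[X ≥ 21] ≤ 6/7 ≈ 0.85714.


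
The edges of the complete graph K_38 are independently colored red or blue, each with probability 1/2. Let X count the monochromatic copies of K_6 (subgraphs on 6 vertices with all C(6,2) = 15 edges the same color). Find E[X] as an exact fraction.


Let X = Σ_S X_S over the C(38, 6) = 2760681 subsets S of size 6, where X_S = 1 if the K_6 on S is monochromatic.
For a fixed S, the K_6 on S has C(6, 2) = 15 edges. P[all 15 edges red] = (1/2)^15, and likewise for blue, so P[monochromatic] = 2·(1/2)^15 = 2^{1 − 15} = 1/16384.
By linearity of expectation: E[X] = C(38, 6) · 2^{1 − 15} = 2760681 · 1/16384 = 2760681/16384.
Numerically: E[X] ≈ 168.49860.

E[X] = C(38,6)·2^(1−C(6,2)) = 2760681/16384 ≈ 168.49860.


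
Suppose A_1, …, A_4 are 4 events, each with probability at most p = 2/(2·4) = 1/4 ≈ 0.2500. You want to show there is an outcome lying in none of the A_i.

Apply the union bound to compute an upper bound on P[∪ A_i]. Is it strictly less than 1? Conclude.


Union bound: P[∪_{i=1}^{4} A_i] ≤ Σ_i P[A_i] ≤ 4·p = 4·(1/4) = 1.
Numerically: 1 ≈ 1.0000.
Is 1 < 1? NO.
Since the bound 1 is ≥ 1, the union bound is uninformative here; it does NOT by itself certify existence.

4·p = 1 ≈ 1.0000; existence NOT certified by the union bound.


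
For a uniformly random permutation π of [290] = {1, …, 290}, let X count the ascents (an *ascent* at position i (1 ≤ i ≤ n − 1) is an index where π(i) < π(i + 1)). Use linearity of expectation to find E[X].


Write X = Σ X_I over i = 1, …, 289, with X_I the indicator of one ascent.
There are 289 indicators.
For each fixed i, the pair (π(i), π(i+1)) is a uniformly random ordered pair of distinct values from {1, …, 290}; by symmetry P[π(i) < π(i+1)] = 1/2.
By linearity: E[X] = 289 · (1/2) = (290 − 1) · (1/2) = 289/2 ≈ 144.50000.

E[X] = 289/2 = 144.50000.


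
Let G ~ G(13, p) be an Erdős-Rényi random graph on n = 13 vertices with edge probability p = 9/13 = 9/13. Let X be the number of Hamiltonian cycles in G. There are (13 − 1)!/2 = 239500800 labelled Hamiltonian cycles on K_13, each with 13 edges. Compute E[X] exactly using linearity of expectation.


K_13 has (13 − 1)!/2 = 239500800 labelled Hamiltonian cycles.
For each such Hamiltonian cycle H, let X_H = 1 if all 13 edges of H are present in G. Then P[X_H = 1] = p^{13} = (9/13)^{13} = 2541865828329/302875106592253.
By linearity: E[X] = Σ_H E[X_H] = 239500800 · p^{13} = 239500800 · 2541865828329/302875106592253 = 608778899377458163200/302875106592253.
Numerically: E[X] ≈ 2.01e+06.

E[X] = 239500800 · (9/13)^{13} = 608778899377458163200/302875106592253 ≈ 2.01e+06.


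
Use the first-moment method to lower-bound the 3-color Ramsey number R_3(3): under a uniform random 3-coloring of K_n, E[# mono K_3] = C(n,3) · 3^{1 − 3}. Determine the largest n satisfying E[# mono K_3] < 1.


We need C(n, 3) · 3^{1 − 3} < 1, i.e. C(n, 3) < 3^{3 − 1} = 9.
Check values of n near the boundary:
  n = 3: C(3, 3) = 1; 1 < 9? YES
  n = 4: C(4, 3) = 4; 4 < 9? YES
  n = 5: C(5, 3) = 10; 10 < 9? NO
The largest n with C(n, 3) < 9 is n = 4 (where E[X] = 4/9 ≈ 0.44444). Hence R_3(3) > 4, i.e. R_3(3) ≥ 5.

Largest n = 4; hence R_3(3) > 4.


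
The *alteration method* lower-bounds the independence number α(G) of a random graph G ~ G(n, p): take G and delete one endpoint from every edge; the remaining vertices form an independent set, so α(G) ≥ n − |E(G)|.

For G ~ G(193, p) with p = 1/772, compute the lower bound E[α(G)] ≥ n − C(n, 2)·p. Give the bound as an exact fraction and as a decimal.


E[|E(G)|] = C(193, 2)·p = 18528 · (1/772) = 24.
E[α(G)] ≥ n − E[|E(G)|] = 193 − 24 = 169.
Numerically: ≈ 169.000000.
(This is only a lower bound; the true E[α(G)] may be larger.)

E[α(G)] ≥ 169 ≈ 169.000000.


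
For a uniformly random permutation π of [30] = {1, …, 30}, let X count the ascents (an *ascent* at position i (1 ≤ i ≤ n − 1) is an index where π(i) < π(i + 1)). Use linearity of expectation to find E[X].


Write X = Σ X_I over i = 1, …, 29, with X_I the indicator of one ascent.
There are 29 indicators.
For each fixed i, the pair (π(i), π(i+1)) is a uniformly random ordered pair of distinct values from {1, …, 30}; by symmetry P[π(i) < π(i+1)] = 1/2.
By linearity: E[X] = 29 · (1/2) = (30 − 1) · (1/2) = 29/2 ≈ 14.50000.

E[X] = 29/2 = 14.50000.


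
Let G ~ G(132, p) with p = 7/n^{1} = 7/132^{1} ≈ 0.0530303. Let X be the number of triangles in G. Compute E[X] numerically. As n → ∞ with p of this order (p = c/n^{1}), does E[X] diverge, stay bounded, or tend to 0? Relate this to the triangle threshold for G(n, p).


Number of potential triangles: C(132, 3) = 374660.
Each occurs with probability p³ ≈ (0.0530303)³ ≈ 1.49132510e-04.
By linearity: E[X] = C(132, 3)·p³ ≈ 374660 · 1.49132510e-04 ≈ 55.873986.
Here α = 1, so p = 7/n is exactly at the triangle threshold p ~ 1/n. Asymptotically E[X] → c³/6 = 7³/6 = 343/6 ≈ 57.166667, a bounded constant. In this regime the triangle count is asymptotically Poisson(c³/6).

E[X] ≈ 55.873986; in regime p = Θ(1/n^{1}) E[X] stays bounded (at the triangle threshold p ~ 1/n).


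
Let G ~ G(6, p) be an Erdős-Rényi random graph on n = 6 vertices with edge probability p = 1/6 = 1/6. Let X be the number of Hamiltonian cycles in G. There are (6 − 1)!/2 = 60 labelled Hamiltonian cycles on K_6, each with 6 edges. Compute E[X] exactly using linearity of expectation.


K_6 has (6 − 1)!/2 = 60 labelled Hamiltonian cycles.
For each such Hamiltonian cycle H, let X_H = 1 if all 6 edges of H are present in G. Then P[X_H = 1] = p^{6} = (1/6)^{6} = 1/46656.
Summing the indicators: E[X] = Σ_H E[X_H] = 60 · p^{6} = 60 · 1/46656 = 5/3888.
Numerically: E[X] ≈ 0.00128601.

E[X] = 60 · (1/6)^{6} = 5/3888 ≈ 0.00128601.


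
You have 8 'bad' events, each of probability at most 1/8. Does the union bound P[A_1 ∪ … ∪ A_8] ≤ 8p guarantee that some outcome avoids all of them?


Union bound: P[∪_{i=1}^{8} A_i] ≤ Σ_i P[A_i] ≤ 8·p = 8·(1/8) = 1.
Numerically: 1 ≈ 1.0000.
Is 1 < 1? NO.
Since the bound 1 is ≥ 1, the union bound is uninformative here; it does NOT by itself certify existence.

8·p = 1 ≈ 1.0000; existence NOT certified by the union bound.


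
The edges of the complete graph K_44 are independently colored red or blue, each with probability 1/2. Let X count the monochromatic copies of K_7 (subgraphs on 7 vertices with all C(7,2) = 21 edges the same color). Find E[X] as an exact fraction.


Let X = Σ_S X_S over the C(44, 7) = 38320568 subsets S of size 7, where X_S = 1 if the K_7 on S is monochromatic.
For a fixed S, the K_7 on S has C(7, 2) = 21 edges. P[all 21 edges red] = (1/2)^21, and likewise for blue, so P[monochromatic] = 2·(1/2)^21 = 2^{1 − 21} = 1/1048576.
By linearity: E[X] = C(44, 7) · 2^{1 − 21} = 38320568 · 1/1048576 = 4790071/131072.
Numerically: E[X] ≈ 36.545341.

E[X] = C(44,7)·2^(1−C(7,2)) = 4790071/131072 ≈ 36.545341.


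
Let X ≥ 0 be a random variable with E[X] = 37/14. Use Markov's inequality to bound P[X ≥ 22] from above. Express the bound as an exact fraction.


μ = E[X] = 37/14, a = 22.
Markov: P[X ≥ 22] ≤ μ/a = (37/14)/22 = 37/308.
Numerically: ≈ 0.1201.
(Since a = 22 > μ = 2.6429, the bound 37/308 is < 1 and informative.)

P[X ≥ 22] ≤ 37/308 ≈ 0.1201.


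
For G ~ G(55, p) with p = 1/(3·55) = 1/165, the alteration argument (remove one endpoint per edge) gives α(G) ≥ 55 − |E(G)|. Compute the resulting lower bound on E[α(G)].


E[|E(G)|] = C(55, 2)·p = 1485 · (1/165) = 9.
E[α(G)] ≥ n − E[|E(G)|] = 55 − 9 = 46.
Numerically: ≈ 46.0000.
(This is only a lower bound; the true E[α(G)] may be larger.)

E[α(G)] ≥ 46 ≈ 46.0000.


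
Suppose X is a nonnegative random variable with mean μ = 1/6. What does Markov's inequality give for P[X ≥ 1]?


μ = E[X] = 1/6, a = 1.
Markov: P[X ≥ 1] ≤ μ/a = (1/6)/1 = 1/6.
Numerically: ≈ 0.1667.
(Since a = 1 > μ = 0.1667, the bound 1/6 is < 1 and informative.)

P[X ≥ 1] ≤ 1/6 ≈ 0.1667.


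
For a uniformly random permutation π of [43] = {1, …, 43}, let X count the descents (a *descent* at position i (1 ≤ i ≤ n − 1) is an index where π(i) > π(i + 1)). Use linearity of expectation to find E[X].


Write X = Σ X_I over i = 1, …, 42, with X_I the indicator of one descent.
There are 42 indicators.
For each fixed i, the pair (π(i), π(i+1)) is a uniformly random ordered pair of distinct values from {1, …, 43}; by symmetry P[π(i) > π(i+1)] = 1/2.
By linearity: E[X] = 42 · (1/2) = (43 − 1) · (1/2) = 21 ≈ 21.0000.

E[X] = 21 = 21.0000.


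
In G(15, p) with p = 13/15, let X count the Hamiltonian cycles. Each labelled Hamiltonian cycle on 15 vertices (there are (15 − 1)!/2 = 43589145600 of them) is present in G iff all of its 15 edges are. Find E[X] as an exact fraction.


K_15 has (15 − 1)!/2 = 43589145600 labelled Hamiltonian cycles.
For each such Hamiltonian cycle H, let X_H = 1 if all 15 edges of H are present in G. Then P[X_H = 1] = p^{15} = (13/15)^{15} = 51185893014090757/437893890380859375.
By linearity of expectation: E[X] = Σ_H E[X_H] = 43589145600 · p^{15} = 43589145600 · 51185893014090757/437893890380859375 = 367267381606127548722176/72081298828125.
Numerically: E[X] ≈ 5.095e+09.

E[X] = 43589145600 · (13/15)^{15} = 367267381606127548722176/72081298828125 ≈ 5.095e+09.


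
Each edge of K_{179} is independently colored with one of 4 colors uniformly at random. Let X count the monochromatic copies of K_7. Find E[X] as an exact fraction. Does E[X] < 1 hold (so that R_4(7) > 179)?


E[X] = C(179, 7) · 4^{1 − 21} = 1037437234460 · 4^{−20} = 1037437234460/1099511627776.
As a reduced fraction: E[X] = 259359308615/274877906944 ≈ 0.944.
Is E[X] < 1? YES.
Since E[X] < 1, there exists a 4-coloring of K_{179} with no monochromatic K_7; hence R_4(7) > 179.

E[X] = 259359308615/274877906944 ≈ 0.944; E[X] < 1, so R_4(7) > 179.


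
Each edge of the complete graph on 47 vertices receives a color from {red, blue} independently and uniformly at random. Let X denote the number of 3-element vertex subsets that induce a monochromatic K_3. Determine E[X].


Let X = Σ_S X_S over the C(47, 3) = 16215 subsets S of size 3, where X_S = 1 if the K_3 on S is monochromatic.
For a fixed S, the K_3 on S has C(3, 2) = 3 edges. P[all 3 edges red] = (1/2)^3, and likewise for blue, so P[monochromatic] = 2·(1/2)^3 = 2^{1 − 3} = 1/4.
Summing: E[X] = C(47, 3) · 2^{1 − 3} = 16215 · 1/4 = 16215/4.
Numerically: E[X] ≈ 4053.75000.

E[X] = C(47,3)·2^(1−C(3,2)) = 16215/4 ≈ 4053.75000.


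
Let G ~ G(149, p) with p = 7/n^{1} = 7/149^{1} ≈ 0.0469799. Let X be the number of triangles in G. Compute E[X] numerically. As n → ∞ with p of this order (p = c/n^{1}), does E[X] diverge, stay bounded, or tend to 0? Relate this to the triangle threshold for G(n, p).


Number of potential triangles: C(149, 3) = 540274.
Each occurs with probability p³ ≈ (0.0469799)³ ≈ 1.03689628e-04.
By linearity: E[X] = C(149, 3)·p³ ≈ 540274 · 1.03689628e-04 ≈ 56.020810.
Here α = 1, so p = 7/n is exactly at the triangle threshold p ~ 1/n. Asymptotically E[X] → c³/6 = 7³/6 = 343/6 ≈ 57.166667, a bounded constant. In this regime the triangle count is asymptotically Poisson(c³/6).

E[X] ≈ 56.020810; in regime p = Θ(1/n^{1}) E[X] stays bounded (at the triangle threshold p ~ 1/n).


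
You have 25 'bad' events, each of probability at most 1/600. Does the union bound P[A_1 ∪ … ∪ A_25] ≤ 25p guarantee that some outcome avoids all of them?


Union bound: P[∪_{i=1}^{25} A_i] ≤ Σ_i P[A_i] ≤ 25·p = 25·(1/600) = 1/24.
Numerically: 1/24 ≈ 0.0416667.
Is 1/24 < 1? YES.
Since P[∪ A_i] ≤ 1/24 < 1, the complement has P[∩ A_i^c] ≥ 1 − 1/24 = 23/24 > 0, so some outcome avoids every A_i.

25·p = 1/24 ≈ 0.0416667; existence CERTIFIED by the union bound.


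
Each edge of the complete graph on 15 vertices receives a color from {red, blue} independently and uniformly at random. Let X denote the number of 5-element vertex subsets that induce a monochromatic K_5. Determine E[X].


Let X = Σ_S X_S over the C(15, 5) = 3003 subsets S of size 5, where X_S = 1 if the K_5 on S is monochromatic.
For a fixed S, the K_5 on S has C(5, 2) = 10 edges. P[all 10 edges red] = (1/2)^10, and likewise for blue, so P[monochromatic] = 2·(1/2)^10 = 2^{1 − 10} = 1/512.
Summing: E[X] = C(15, 5) · 2^{1 − 10} = 3003 · 1/512 = 3003/512.
Numerically: E[X] ≈ 5.865234.

E[X] = C(15,5)·2^(1−C(5,2)) = 3003/512 ≈ 5.865234.


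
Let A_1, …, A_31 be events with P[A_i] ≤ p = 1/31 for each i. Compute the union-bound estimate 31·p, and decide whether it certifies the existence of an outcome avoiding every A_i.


Union bound: P[∪_{i=1}^{31} A_i] ≤ Σ_i P[A_i] ≤ 31·p = 31·(1/31) = 1.
Numerically: 1 ≈ 1.00000.
Is 1 < 1? NO.
Since the bound 1 is ≥ 1, the union bound is uninformative here; it does NOT by itself certify existence.

31·p = 1 ≈ 1.00000; existence NOT certified by the union bound.


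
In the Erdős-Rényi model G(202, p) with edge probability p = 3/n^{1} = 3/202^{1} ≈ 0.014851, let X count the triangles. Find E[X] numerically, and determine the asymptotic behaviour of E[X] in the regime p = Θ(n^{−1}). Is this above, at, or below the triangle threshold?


Number of potential triangles: C(202, 3) = 1353400.
Each occurs with probability p³ ≈ (0.014851)³ ≈ 3.2757417e-06.
By linearity: E[X] = C(202, 3)·p³ ≈ 1353400 · 3.2757417e-06 ≈ 4.43339.
Here α = 1, so p = 3/n is exactly at the triangle threshold p ~ 1/n. Asymptotically E[X] → c³/6 = 3³/6 = 9/2 ≈ 4.50000, a bounded constant. In this regime the triangle count is asymptotically Poisson(c³/6).

E[X] ≈ 4.43339; in regime p = Θ(1/n^{1}) E[X] stays bounded (at the triangle threshold p ~ 1/n).


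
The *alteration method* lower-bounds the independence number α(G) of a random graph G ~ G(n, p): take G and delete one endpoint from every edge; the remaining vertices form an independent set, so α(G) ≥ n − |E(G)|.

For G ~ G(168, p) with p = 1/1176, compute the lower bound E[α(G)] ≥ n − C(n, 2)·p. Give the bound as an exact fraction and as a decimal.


E[|E(G)|] = C(168, 2)·p = 14028 · (1/1176) = 167/14.
E[α(G)] ≥ n − E[|E(G)|] = 168 − 167/14 = 2185/14.
Numerically: ≈ 156.071.
(This is only a lower bound; the true E[α(G)] may be larger.)

E[α(G)] ≥ 2185/14 ≈ 156.071.


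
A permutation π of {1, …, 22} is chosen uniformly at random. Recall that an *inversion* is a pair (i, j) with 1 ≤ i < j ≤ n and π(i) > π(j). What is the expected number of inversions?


Write X = Σ X_I over the C(22, 2) = 231 pairs i < j, with X_I the indicator of one inversion.
There are 231 indicators.
For each fixed pair i < j, the values π(i) and π(j) are two distinct elements of {1, …, 22} in uniformly random order; by symmetry P[π(i) > π(j)] = 1/2.
By linearity: E[X] = 231 · (1/2) = C(22, 2) · (1/2) = 231/2 = 231/2 ≈ 115.500.

E[X] = 231/2 = 115.500.


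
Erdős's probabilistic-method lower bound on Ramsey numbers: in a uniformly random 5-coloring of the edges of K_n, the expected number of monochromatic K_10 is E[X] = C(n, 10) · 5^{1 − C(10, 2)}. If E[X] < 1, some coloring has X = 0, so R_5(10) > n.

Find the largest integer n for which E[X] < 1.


We need C(n, 10) · 5^{1 − 45} < 1, i.e. C(n, 10) < 5^{45 − 1} = 5684341886080801486968994140625.
Check values of n near the boundary:
  n = 5391: C(5391, 10) = 5666344714787188828795213697883; 5666344714787188828795213697883 < 5684341886080801486968994140625? YES
  n = 5392: C(5392, 10) = 5676873040158402483252283957448; 5676873040158402483252283957448 < 5684341886080801486968994140625? YES
  n = 5393: C(5393, 10) = 5687418968154238267170642278008; 5687418968154238267170642278008 < 5684341886080801486968994140625? NO
  n = 5394: C(5394, 10) = 5697982524930156243149785372878; 5697982524930156243149785372878 < 5684341886080801486968994140625? NO
  n = 5395: C(5395, 10) = 5708563736675616143322765475706; 5708563736675616143322765475706 < 5684341886080801486968994140625? NO
The largest n with C(n, 10) < 5684341886080801486968994140625 is n = 5392 (where E[X] = 5676873040158402483252283957448/5684341886080801486968994140625 ≈ 0.9987). Hence R_5(10) > 5392, i.e. R_5(10) ≥ 5393.

Largest n = 5392; hence R_5(10) > 5392.


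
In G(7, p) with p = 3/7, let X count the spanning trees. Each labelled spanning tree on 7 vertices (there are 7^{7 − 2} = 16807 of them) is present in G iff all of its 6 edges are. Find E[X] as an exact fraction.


K_7 has 7^{7 − 2} = 16807 labelled spanning trees.
For each such spanning tree H, let X_H = 1 if all 6 edges of H are present in G. Then P[X_H = 1] = p^{6} = (3/7)^{6} = 729/117649.
Summing the indicators: E[X] = Σ_H E[X_H] = 16807 · p^{6} = 16807 · 729/117649 = 729/7.
Numerically: E[X] ≈ 104.1.

E[X] = 16807 · (3/7)^{6} = 729/7 ≈ 104.1.


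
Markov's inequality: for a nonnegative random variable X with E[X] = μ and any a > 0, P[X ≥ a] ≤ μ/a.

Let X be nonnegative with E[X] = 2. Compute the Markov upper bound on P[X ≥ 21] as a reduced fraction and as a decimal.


μ = E[X] = 2, a = 21.
Markov: P[X ≥ 21] ≤ μ/a = (2)/21 = 2/21.
Numerically: ≈ 0.09524.
(Since a = 21 > μ = 2.00000, the bound 2/21 is < 1 and informative.)

P[X ≥ 21] ≤ 2/21 ≈ 0.09524.


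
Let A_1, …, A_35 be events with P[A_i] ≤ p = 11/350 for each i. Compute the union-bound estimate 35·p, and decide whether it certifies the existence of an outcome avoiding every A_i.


Union bound: P[∪_{i=1}^{35} A_i] ≤ Σ_i P[A_i] ≤ 35·p = 35·(11/350) = 11/10.
Numerically: 11/10 ≈ 1.100000.
Is 11/10 < 1? NO.
Since the bound 11/10 is ≥ 1, the union bound is uninformative here; it does NOT by itself certify existence.

35·p = 11/10 ≈ 1.100000; existence NOT certified by the union bound.


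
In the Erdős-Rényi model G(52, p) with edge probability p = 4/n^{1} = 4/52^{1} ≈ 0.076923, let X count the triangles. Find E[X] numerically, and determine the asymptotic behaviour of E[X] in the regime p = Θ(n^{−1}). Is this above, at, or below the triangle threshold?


Number of potential triangles: C(52, 3) = 22100.
Each occurs with probability p³ ≈ (0.076923)³ ≈ 4.5516614e-04.
By linearity: E[X] = C(52, 3)·p³ ≈ 22100 · 4.5516614e-04 ≈ 10.05917.
Here α = 1, so p = 4/n is exactly at the triangle threshold p ~ 1/n. Asymptotically E[X] → c³/6 = 4³/6 = 32/3 ≈ 10.66667, a bounded constant. In this regime the triangle count is asymptotically Poisson(c³/6).

E[X] ≈ 10.05917; in regime p = Θ(1/n^{1}) E[X] stays bounded (at the triangle threshold p ~ 1/n).


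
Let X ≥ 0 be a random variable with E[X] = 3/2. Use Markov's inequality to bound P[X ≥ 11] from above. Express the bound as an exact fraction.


μ = E[X] = 3/2, a = 11.
Markov: P[X ≥ 11] ≤ μ/a = (3/2)/11 = 3/22.
Numerically: ≈ 0.136.
(Since a = 11 > μ = 1.500, the bound 3/22 is < 1 and informative.)

P[X ≥ 11] ≤ 3/22 ≈ 0.136.


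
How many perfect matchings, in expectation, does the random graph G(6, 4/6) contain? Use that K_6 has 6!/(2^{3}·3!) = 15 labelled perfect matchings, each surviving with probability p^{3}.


K_6 has 6!/(2^{3}·3!) = 15 labelled perfect matchings.
For each such perfect matching H, let X_H = 1 if all 3 edges of H are present in G. Then P[X_H = 1] = p^{3} = (2/3)^{3} = 8/27.
By linearity: E[X] = Σ_H E[X_H] = 15 · p^{3} = 15 · 8/27 = 40/9.
Numerically: E[X] ≈ 4.44444.

E[X] = 15 · (2/3)^{3} = 40/9 ≈ 4.44444.


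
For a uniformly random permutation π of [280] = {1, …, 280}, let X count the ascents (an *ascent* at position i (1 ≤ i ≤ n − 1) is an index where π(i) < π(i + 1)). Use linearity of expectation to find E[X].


Write X = Σ X_I over i = 1, …, 279, with X_I the indicator of one ascent.
There are 279 indicators.
For each fixed i, the pair (π(i), π(i+1)) is a uniformly random ordered pair of distinct values from {1, …, 280}; by symmetry P[π(i) < π(i+1)] = 1/2.
By linearity: E[X] = 279 · (1/2) = (280 − 1) · (1/2) = 279/2 ≈ 139.50000.

E[X] = 279/2 = 139.50000.


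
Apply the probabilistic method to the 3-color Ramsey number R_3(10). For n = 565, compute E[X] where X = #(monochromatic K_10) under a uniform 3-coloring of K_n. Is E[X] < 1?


E[X] = C(565, 10) · 3^{1 − 45} = 843210704398024361828 · 3^{−44} = 843210704398024361828/984770902183611232881.
As a reduced fraction: E[X] = 843210704398024361828/984770902183611232881 ≈ 0.856251.
Is E[X] < 1? YES.
Since E[X] < 1, there exists a 3-coloring of K_{565} with no monochromatic K_10; hence R_3(10) > 565.

E[X] = 843210704398024361828/984770902183611232881 ≈ 0.856251; E[X] < 1, so R_3(10) > 565.


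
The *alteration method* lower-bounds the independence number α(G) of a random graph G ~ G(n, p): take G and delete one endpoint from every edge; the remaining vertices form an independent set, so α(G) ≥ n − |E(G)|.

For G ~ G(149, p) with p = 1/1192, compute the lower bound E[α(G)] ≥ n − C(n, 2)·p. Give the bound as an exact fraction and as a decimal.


E[|E(G)|] = C(149, 2)·p = 11026 · (1/1192) = 37/4.
E[α(G)] ≥ n − E[|E(G)|] = 149 − 37/4 = 559/4.
Numerically: ≈ 139.750.
(This is only a lower bound; the true E[α(G)] may be larger.)

E[α(G)] ≥ 559/4 ≈ 139.750.


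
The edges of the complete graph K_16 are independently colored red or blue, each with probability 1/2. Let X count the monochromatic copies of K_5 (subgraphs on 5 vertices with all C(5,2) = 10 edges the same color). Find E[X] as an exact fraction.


Let X = Σ_S X_S over the C(16, 5) = 4368 subsets S of size 5, where X_S = 1 if the K_5 on S is monochromatic.
For a fixed S, the K_5 on S has C(5, 2) = 10 edges. P[all 10 edges red] = (1/2)^10, and likewise for blue, so P[monochromatic] = 2·(1/2)^10 = 2^{1 − 10} = 1/512.
By linearity of expectation: E[X] = C(16, 5) · 2^{1 − 10} = 4368 · 1/512 = 273/32.
Numerically: E[X] ≈ 8.5312.

E[X] = C(16,5)·2^(1−C(5,2)) = 273/32 ≈ 8.5312.


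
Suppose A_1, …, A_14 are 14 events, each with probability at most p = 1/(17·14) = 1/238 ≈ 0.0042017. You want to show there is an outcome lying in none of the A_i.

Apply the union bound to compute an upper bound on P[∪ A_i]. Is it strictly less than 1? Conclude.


Union bound: P[∪_{i=1}^{14} A_i] ≤ Σ_i P[A_i] ≤ 14·p = 14·(1/238) = 1/17.
Numerically: 1/17 ≈ 0.0588235.
Is 1/17 < 1? YES.
Since P[∪ A_i] ≤ 1/17 < 1, the complement has P[∩ A_i^c] ≥ 1 − 1/17 = 16/17 > 0, so some outcome avoids every A_i.

14·p = 1/17 ≈ 0.0588235; existence CERTIFIED by the union bound.


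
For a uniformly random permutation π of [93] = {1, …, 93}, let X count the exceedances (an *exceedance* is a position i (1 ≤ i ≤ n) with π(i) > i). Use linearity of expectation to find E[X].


Write X = Σ_{i=1}^{93} X_i, where X_i = 1_{π(i) > i}.
For each fixed i, π(i) is uniform over {1, …, 93} (marginal of a uniform permutation), so P[π(i) > i] = (n − i)/n. Summing: Σ_{i=1}^{93} (n − i)/n = (0 + 1 + … + 92)/93 = 93(93 − 1)/(2·93) = (93 − 1)/2.
Hence E[X] = Σ_{i=1}^{93} (93 − i)/93 = 46 ≈ 46.000000.

E[X] = 46 = 46.000000.


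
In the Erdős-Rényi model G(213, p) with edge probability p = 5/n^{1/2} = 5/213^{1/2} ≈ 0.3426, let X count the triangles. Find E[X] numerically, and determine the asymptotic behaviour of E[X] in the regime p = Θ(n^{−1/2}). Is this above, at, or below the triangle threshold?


Number of potential triangles: C(213, 3) = 1587986.
Each occurs with probability p³ ≈ (0.3426)³ ≈ 4.021061e-02.
By linearity: E[X] = C(213, 3)·p³ ≈ 1587986 · 4.021061e-02 ≈ 63853.8779.
Since α = 1/2 < 1, p = c/n^{1/2} ≫ 1/n is above the triangle threshold p ~ 1/n. Asymptotically E[X] ~ (c³/6)·n^{3(1−α)} = (5³/6)·n^{1.5} → ∞; triangles are abundant w.h.p.

E[X] ≈ 63853.8779; in regime p = Θ(1/n^{1/2}) E[X] diverges (above the triangle threshold p ~ 1/n).


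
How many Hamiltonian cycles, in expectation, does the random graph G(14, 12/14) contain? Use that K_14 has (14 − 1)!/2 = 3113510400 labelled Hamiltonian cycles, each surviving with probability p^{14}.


K_14 has (14 − 1)!/2 = 3113510400 labelled Hamiltonian cycles.
For each such Hamiltonian cycle H, let X_H = 1 if all 14 edges of H are present in G. Then P[X_H = 1] = p^{14} = (6/7)^{14} = 78364164096/678223072849.
By linearity: E[X] = Σ_H E[X_H] = 3113510400 · p^{14} = 3113510400 · 78364164096/678223072849 = 34855377128600371200/96889010407.
Numerically: E[X] ≈ 3.597e+08.

E[X] = 3113510400 · (6/7)^{14} = 34855377128600371200/96889010407 ≈ 3.597e+08.


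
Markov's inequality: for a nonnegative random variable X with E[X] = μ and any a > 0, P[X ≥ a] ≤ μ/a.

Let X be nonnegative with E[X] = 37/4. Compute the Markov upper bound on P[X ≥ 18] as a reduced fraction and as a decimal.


μ = E[X] = 37/4, a = 18.
Markov: P[X ≥ 18] ≤ μ/a = (37/4)/18 = 37/72.
Numerically: ≈ 0.5139.
(Since a = 18 > μ = 9.2500, the bound 37/72 is < 1 and informative.)

P[X ≥ 18] ≤ 37/72 ≈ 0.5139.


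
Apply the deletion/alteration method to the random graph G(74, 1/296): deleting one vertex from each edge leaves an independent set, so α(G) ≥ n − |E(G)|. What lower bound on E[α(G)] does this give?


E[|E(G)|] = C(74, 2)·p = 2701 · (1/296) = 73/8.
E[α(G)] ≥ n − E[|E(G)|] = 74 − 73/8 = 519/8.
Numerically: ≈ 64.8750.
(This is only a lower bound; the true E[α(G)] may be larger.)

E[α(G)] ≥ 519/8 ≈ 64.8750.


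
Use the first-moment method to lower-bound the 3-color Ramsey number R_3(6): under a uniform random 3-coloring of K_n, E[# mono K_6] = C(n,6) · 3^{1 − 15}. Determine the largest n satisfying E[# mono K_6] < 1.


We need C(n, 6) · 3^{1 − 15} < 1, i.e. C(n, 6) < 3^{15 − 1} = 4782969.
Check values of n near the boundary:
  n = 38: C(38, 6) = 2760681; 2760681 < 4782969? YES
  n = 39: C(39, 6) = 3262623; 3262623 < 4782969? YES
  n = 40: C(40, 6) = 3838380; 3838380 < 4782969? YES
  n = 41: C(41, 6) = 4496388; 4496388 < 4782969? YES
  n = 42: C(42, 6) = 5245786; 5245786 < 4782969? NO
  n = 43: C(43, 6) = 6096454; 6096454 < 4782969? NO
  n = 44: C(44, 6) = 7059052; 7059052 < 4782969? NO
The largest n with C(n, 6) < 4782969 is n = 41 (where E[X] = 1498796/1594323 ≈ 0.94008). Hence R_3(6) > 41, i.e. R_3(6) ≥ 42.

Largest n = 41; hence R_3(6) > 41.


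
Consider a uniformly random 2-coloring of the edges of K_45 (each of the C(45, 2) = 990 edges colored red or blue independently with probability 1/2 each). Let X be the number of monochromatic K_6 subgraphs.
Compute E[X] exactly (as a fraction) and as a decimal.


Let X = Σ_S X_S over the C(45, 6) = 8145060 subsets S of size 6, where X_S = 1 if the K_6 on S is monochromatic.
For a fixed S, the K_6 on S has C(6, 2) = 15 edges. P[all 15 edges red] = (1/2)^15, and likewise for blue, so P[monochromatic] = 2·(1/2)^15 = 2^{1 − 15} = 1/16384.
By linearity of expectation: E[X] = C(45, 6) · 2^{1 − 15} = 8145060 · 1/16384 = 2036265/4096.
Numerically: E[X] ≈ 497.13501.

E[X] = C(45,6)·2^(1−C(6,2)) = 2036265/4096 ≈ 497.13501.


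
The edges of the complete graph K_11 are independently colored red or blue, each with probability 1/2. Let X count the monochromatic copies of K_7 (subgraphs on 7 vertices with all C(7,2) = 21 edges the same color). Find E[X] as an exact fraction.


Let X = Σ_S X_S over the C(11, 7) = 330 subsets S of size 7, where X_S = 1 if the K_7 on S is monochromatic.
For a fixed S, the K_7 on S has C(7, 2) = 21 edges. P[all 21 edges red] = (1/2)^21, and likewise for blue, so P[monochromatic] = 2·(1/2)^21 = 2^{1 − 21} = 1/1048576.
Summing: E[X] = C(11, 7) · 2^{1 − 21} = 330 · 1/1048576 = 165/524288.
Numerically: E[X] ≈ 0.000.

E[X] = C(11,7)·2^(1−C(7,2)) = 165/524288 ≈ 0.000.


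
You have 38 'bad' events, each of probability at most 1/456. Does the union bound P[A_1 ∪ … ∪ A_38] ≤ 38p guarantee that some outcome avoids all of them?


Union bound: P[∪_{i=1}^{38} A_i] ≤ Σ_i P[A_i] ≤ 38·p = 38·(1/456) = 1/12.
Numerically: 1/12 ≈ 0.0833333.
Is 1/12 < 1? YES.
Since P[∪ A_i] ≤ 1/12 < 1, the complement has P[∩ A_i^c] ≥ 1 − 1/12 = 11/12 > 0, so some outcome avoids every A_i.

38·p = 1/12 ≈ 0.0833333; existence CERTIFIED by the union bound.


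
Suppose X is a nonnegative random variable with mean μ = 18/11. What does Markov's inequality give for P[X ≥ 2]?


μ = E[X] = 18/11, a = 2.
Markov: P[X ≥ 2] ≤ μ/a = (18/11)/2 = 9/11.
Numerically: ≈ 0.8182.
(Since a = 2 > μ = 1.6364, the bound 9/11 is < 1 and informative.)

P[X ≥ 2] ≤ 9/11 ≈ 0.8182.


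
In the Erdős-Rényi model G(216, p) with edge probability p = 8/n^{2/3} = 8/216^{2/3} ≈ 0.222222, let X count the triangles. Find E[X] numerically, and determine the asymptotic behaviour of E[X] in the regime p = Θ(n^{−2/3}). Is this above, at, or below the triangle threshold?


Number of potential triangles: C(216, 3) = 1656360.
Each occurs with probability p³ ≈ (0.222222)³ ≈ 1.09739369e-02.
By linearity: E[X] = C(216, 3)·p³ ≈ 1656360 · 1.09739369e-02 ≈ 18176.790123.
Since α = 2/3 < 1, p = c/n^{2/3} ≫ 1/n is above the triangle threshold p ~ 1/n. Asymptotically E[X] ~ (c³/6)·n^{3(1−α)} = (8³/6)·n^{1} → ∞; triangles are abundant w.h.p.

E[X] ≈ 18176.790123; in regime p = Θ(1/n^{2/3}) E[X] diverges (above the triangle threshold p ~ 1/n).


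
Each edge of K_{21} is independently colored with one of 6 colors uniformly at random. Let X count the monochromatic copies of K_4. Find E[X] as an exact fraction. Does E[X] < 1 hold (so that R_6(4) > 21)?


E[X] = C(21, 4) · 6^{1 − 6} = 5985 · 6^{−5} = 5985/7776.
As a reduced fraction: E[X] = 665/864 ≈ 0.770.
Is E[X] < 1? YES.
Since E[X] < 1, there exists a 6-coloring of K_{21} with no monochromatic K_4; hence R_6(4) > 21.

E[X] = 665/864 ≈ 0.770; E[X] < 1, so R_6(4) > 21.


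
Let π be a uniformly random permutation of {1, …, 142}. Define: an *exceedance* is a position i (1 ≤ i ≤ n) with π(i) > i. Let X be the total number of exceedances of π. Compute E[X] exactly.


Write X = Σ_{i=1}^{142} X_i, where X_i = 1_{π(i) > i}.
For each fixed i, π(i) is uniform over {1, …, 142} (marginal of a uniform permutation), so P[π(i) > i] = (n − i)/n. Summing: Σ_{i=1}^{142} (n − i)/n = (0 + 1 + … + 141)/142 = 142(142 − 1)/(2·142) = (142 − 1)/2.
Hence E[X] = Σ_{i=1}^{142} (142 − i)/142 = 141/2 ≈ 70.500.

E[X] = 141/2 = 70.500.


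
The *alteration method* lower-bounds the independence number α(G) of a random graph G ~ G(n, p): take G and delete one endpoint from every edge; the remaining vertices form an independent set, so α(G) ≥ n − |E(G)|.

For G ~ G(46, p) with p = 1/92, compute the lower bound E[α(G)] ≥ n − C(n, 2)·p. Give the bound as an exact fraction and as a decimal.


E[|E(G)|] = C(46, 2)·p = 1035 · (1/92) = 45/4.
E[α(G)] ≥ n − E[|E(G)|] = 46 − 45/4 = 139/4.
Numerically: ≈ 34.75000.
(This is only a lower bound; the true E[α(G)] may be larger.)

E[α(G)] ≥ 139/4 ≈ 34.75000.


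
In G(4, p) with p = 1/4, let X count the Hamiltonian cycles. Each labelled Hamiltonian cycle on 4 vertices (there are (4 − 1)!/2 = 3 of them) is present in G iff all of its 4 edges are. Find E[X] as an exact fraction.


K_4 has (4 − 1)!/2 = 3 labelled Hamiltonian cycles.
For each such Hamiltonian cycle H, let X_H = 1 if all 4 edges of H are present in G. Then P[X_H = 1] = p^{4} = (1/4)^{4} = 1/256.
By linearity of expectation: E[X] = Σ_H E[X_H] = 3 · p^{4} = 3 · 1/256 = 3/256.
Numerically: E[X] ≈ 0.0117188.

E[X] = 3 · (1/4)^{4} = 3/256 ≈ 0.0117188.


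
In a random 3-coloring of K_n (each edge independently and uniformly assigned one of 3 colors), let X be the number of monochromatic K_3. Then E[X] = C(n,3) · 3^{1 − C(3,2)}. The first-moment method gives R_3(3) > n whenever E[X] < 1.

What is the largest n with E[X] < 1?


We need C(n, 3) · 3^{1 − 3} < 1, i.e. C(n, 3) < 3^{3 − 1} = 9.
Check values of n near the boundary:
  n = 3: C(3, 3) = 1; 1 < 9? YES
  n = 4: C(4, 3) = 4; 4 < 9? YES
  n = 5: C(5, 3) = 10; 10 < 9? NO
The largest n with C(n, 3) < 9 is n = 4 (where E[X] = 4/9 ≈ 0.44444). Hence R_3(3) > 4, i.e. R_3(3) ≥ 5.

Largest n = 4; hence R_3(3) > 4.


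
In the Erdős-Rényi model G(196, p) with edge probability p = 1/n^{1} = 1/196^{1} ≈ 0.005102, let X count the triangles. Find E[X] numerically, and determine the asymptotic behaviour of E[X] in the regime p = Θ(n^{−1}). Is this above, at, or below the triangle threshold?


Number of potential triangles: C(196, 3) = 1235780.
Each occurs with probability p³ ≈ (0.005102)³ ≈ 1.3281031e-07.
By linearity: E[X] = C(196, 3)·p³ ≈ 1235780 · 1.3281031e-07 ≈ 0.16412.
Here α = 1, so p = 1/n is exactly at the triangle threshold p ~ 1/n. Asymptotically E[X] → c³/6 = 1³/6 = 1/6 ≈ 0.16667, a bounded constant. In this regime the triangle count is asymptotically Poisson(c³/6).

E[X] ≈ 0.16412; in regime p = Θ(1/n^{1}) E[X] stays bounded (at the triangle threshold p ~ 1/n).


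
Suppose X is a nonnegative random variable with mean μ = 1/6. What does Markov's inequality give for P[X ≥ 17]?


μ = E[X] = 1/6, a = 17.
Markov: P[X ≥ 17] ≤ μ/a = (1/6)/17 = 1/102.
Numerically: ≈ 0.0098.
(Since a = 17 > μ = 0.1667, the bound 1/102 is < 1 and informative.)

P[X ≥ 17] ≤ 1/102 ≈ 0.0098.


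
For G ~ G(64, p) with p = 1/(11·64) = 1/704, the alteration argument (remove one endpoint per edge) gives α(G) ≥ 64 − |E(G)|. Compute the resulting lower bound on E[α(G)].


E[|E(G)|] = C(64, 2)·p = 2016 · (1/704) = 63/22.
E[α(G)] ≥ n − E[|E(G)|] = 64 − 63/22 = 1345/22.
Numerically: ≈ 61.136.
(This is only a lower bound; the true E[α(G)] may be larger.)

E[α(G)] ≥ 1345/22 ≈ 61.136.


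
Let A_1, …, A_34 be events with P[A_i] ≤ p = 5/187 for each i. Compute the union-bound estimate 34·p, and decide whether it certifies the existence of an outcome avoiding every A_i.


Union bound: P[∪_{i=1}^{34} A_i] ≤ Σ_i P[A_i] ≤ 34·p = 34·(5/187) = 10/11.
Numerically: 10/11 ≈ 0.9091.
Is 10/11 < 1? YES.
Since P[∪ A_i] ≤ 10/11 < 1, the complement has P[∩ A_i^c] ≥ 1 − 10/11 = 1/11 > 0, so some outcome avoids every A_i.

34·p = 10/11 ≈ 0.9091; existence CERTIFIED by the union bound.


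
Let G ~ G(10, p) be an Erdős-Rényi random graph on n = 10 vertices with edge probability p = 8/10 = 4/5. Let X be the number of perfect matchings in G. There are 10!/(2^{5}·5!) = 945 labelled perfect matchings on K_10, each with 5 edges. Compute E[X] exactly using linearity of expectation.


K_10 has 10!/(2^{5}·5!) = 945 labelled perfect matchings.
For each such perfect matching H, let X_H = 1 if all 5 edges of H are present in G. Then P[X_H = 1] = p^{5} = (4/5)^{5} = 1024/3125.
By linearity of expectation: E[X] = Σ_H E[X_H] = 945 · p^{5} = 945 · 1024/3125 = 193536/625.
Numerically: E[X] ≈ 309.7.

E[X] = 945 · (4/5)^{5} = 193536/625 ≈ 309.7.


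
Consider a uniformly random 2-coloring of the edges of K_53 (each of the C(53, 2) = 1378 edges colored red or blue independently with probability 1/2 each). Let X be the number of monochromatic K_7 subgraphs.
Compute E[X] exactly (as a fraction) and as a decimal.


Let X = Σ_S X_S over the C(53, 7) = 154143080 subsets S of size 7, where X_S = 1 if the K_7 on S is monochromatic.
For a fixed S, the K_7 on S has C(7, 2) = 21 edges. P[all 21 edges red] = (1/2)^21, and likewise for blue, so P[monochromatic] = 2·(1/2)^21 = 2^{1 − 21} = 1/1048576.
By linearity of expectation: E[X] = C(53, 7) · 2^{1 − 21} = 154143080 · 1/1048576 = 19267885/131072.
Numerically: E[X] ≈ 147.002296.

E[X] = C(53,7)·2^(1−C(7,2)) = 19267885/131072 ≈ 147.002296.


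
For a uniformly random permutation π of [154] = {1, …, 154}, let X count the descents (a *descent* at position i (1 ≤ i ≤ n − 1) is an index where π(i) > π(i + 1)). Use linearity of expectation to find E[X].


Write X = Σ X_I over i = 1, …, 153, with X_I the indicator of one descent.
There are 153 indicators.
For each fixed i, the pair (π(i), π(i+1)) is a uniformly random ordered pair of distinct values from {1, …, 154}; by symmetry P[π(i) > π(i+1)] = 1/2.
By linearity: E[X] = 153 · (1/2) = (154 − 1) · (1/2) = 153/2 ≈ 76.5000.

E[X] = 153/2 = 76.5000.


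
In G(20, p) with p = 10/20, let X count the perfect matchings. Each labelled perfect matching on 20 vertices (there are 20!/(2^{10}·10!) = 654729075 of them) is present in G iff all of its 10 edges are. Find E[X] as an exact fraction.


K_20 has 20!/(2^{10}·10!) = 654729075 labelled perfect matchings.
For each such perfect matching H, let X_H = 1 if all 10 edges of H are present in G. Then P[X_H = 1] = p^{10} = (1/2)^{10} = 1/1024.
Summing the indicators: E[X] = Σ_H E[X_H] = 654729075 · p^{10} = 654729075 · 1/1024 = 654729075/1024.
Numerically: E[X] ≈ 6.3938e+05.

E[X] = 654729075 · (1/2)^{10} = 654729075/1024 ≈ 6.3938e+05.


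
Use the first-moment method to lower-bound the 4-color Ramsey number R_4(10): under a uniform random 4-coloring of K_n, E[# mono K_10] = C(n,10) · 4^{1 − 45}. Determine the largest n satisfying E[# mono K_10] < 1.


We need C(n, 10) · 4^{1 − 45} < 1, i.e. C(n, 10) < 4^{45 − 1} = 309485009821345068724781056.
Check values of n near the boundary:
  n = 2021: C(2021, 10) = 306347841644770462864800616; 306347841644770462864800616 < 309485009821345068724781056? YES
  n = 2022: C(2022, 10) = 307870445231474093395937796; 307870445231474093395937796 < 309485009821345068724781056? YES
  n = 2023: C(2023, 10) = 309399856285778485315440716; 309399856285778485315440716 < 309485009821345068724781056? YES
  n = 2024: C(2024, 10) = 310936101848269937576192656; 310936101848269937576192656 < 309485009821345068724781056? NO
  n = 2025: C(2025, 10) = 312479209053472269772600560; 312479209053472269772600560 < 309485009821345068724781056? NO
  n = 2026: C(2026, 10) = 314029205130126398094885285; 314029205130126398094885285 < 309485009821345068724781056? NO
The largest n with C(n, 10) < 309485009821345068724781056 is n = 2023 (where E[X] = 77349964071444621328860179/77371252455336267181195264 ≈ 0.99972). Hence R_4(10) > 2023, i.e. R_4(10) ≥ 2024.

Largest n = 2023; hence R_4(10) > 2023.
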